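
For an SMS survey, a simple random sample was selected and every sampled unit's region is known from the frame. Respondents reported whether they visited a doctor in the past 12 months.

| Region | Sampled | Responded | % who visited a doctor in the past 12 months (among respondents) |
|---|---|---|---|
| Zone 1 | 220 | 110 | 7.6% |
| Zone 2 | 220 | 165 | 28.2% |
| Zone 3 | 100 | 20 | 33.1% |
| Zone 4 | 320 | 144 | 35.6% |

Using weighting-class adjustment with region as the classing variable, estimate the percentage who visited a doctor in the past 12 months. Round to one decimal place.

26.3%

Class response rates: Zone 1 110/220 = 50%, Zone 2 165/220 = 75%, Zone 3 20/100 = 20%, Zone 4 144/320 = 45%.
Each respondent's weight = sampled/responded in their class; summing within a class gives n_sampled, so:
  Zone 1: 220 × 7.6 = 1672
  Zone 2: 220 × 28.2 = 6204
  Zone 3: 100 × 33.1 = 3310
  Zone 4: 320 × 35.6 = 11,392
Adjusted estimate = 22,578 / 860 = 26.2535 → 26.3%.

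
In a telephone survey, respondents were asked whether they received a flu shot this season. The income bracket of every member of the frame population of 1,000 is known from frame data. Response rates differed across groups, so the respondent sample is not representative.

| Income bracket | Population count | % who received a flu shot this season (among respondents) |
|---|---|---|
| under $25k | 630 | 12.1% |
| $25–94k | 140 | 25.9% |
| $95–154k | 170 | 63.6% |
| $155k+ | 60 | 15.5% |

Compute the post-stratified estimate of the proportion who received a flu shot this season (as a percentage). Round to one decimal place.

23.0%

Reweight to the known income bracket distribution:
  under $25k: (630/1,000) × 12.1 = 7.623
  $25–94k: (140/1,000) × 25.9 = 3.626
  $95–154k: (170/1,000) × 63.6 = 10.812
  $155k+: (60/1,000) × 15.5 = 0.93
Post-stratified estimate = 22.991 → 23.0%.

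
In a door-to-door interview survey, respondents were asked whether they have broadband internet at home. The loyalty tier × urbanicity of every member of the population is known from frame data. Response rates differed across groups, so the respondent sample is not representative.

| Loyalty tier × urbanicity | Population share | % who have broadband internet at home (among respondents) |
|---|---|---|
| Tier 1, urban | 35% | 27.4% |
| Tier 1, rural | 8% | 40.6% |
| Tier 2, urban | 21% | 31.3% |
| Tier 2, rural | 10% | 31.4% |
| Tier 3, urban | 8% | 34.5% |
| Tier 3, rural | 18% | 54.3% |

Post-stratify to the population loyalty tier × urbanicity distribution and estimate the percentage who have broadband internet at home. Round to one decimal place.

35.1%

Reweight to the known loyalty tier × urbanicity distribution:
  Tier 1, urban: 0.35 × 27.4 = 9.59
  Tier 1, rural: 0.08 × 40.6 = 3.248
  Tier 2, urban: 0.21 × 31.3 = 6.573
  Tier 2, rural: 0.1 × 31.4 = 3.14
  Tier 3, urban: 0.08 × 34.5 = 2.76
  Tier 3, rural: 0.18 × 54.3 = 9.774
Post-stratified estimate = 35.085 → 35.1%.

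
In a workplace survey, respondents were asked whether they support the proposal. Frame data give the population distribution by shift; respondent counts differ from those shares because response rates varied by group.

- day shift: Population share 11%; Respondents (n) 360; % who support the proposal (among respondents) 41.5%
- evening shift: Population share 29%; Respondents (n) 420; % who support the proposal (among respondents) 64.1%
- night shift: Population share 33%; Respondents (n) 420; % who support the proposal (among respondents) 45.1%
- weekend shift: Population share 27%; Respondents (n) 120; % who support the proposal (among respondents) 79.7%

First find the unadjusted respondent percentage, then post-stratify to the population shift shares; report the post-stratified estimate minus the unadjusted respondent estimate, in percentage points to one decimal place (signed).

Naive respondent-only estimate (weights = respondent counts):
  (360/1320)×41.5 + (420/1320)×64.1 + (420/1320)×45.1 + (120/1320)×79.7 = 53.3091%
Reweighting by population shift shares:
  0.11×41.5 + 0.29×64.1 + 0.33×45.1 + 0.27×79.7 = 59.556%
Difference = 59.556 − 53.3091 = 6.2469 pp.

+6.2 percentage points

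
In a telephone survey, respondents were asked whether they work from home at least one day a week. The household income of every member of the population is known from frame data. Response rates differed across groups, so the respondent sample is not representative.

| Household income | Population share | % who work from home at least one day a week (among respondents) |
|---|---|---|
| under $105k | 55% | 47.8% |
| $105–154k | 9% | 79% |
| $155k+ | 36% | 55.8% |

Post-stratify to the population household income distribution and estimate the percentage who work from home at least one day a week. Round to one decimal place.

53.5%

Post-stratification weights by population share, not respondent share:
  under $105k: 0.55 × 47.8 = 26.29
  $105–154k: 0.09 × 79 = 7.11
  $155k+: 0.36 × 55.8 = 20.088
Post-stratified estimate = 53.488 → 53.5%.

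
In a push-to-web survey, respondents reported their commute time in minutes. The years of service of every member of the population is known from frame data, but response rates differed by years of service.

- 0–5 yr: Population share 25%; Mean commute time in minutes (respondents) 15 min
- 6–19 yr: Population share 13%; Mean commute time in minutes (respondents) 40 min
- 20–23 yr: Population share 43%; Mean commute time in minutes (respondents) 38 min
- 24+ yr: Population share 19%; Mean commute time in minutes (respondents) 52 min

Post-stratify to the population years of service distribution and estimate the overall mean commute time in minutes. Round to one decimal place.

Reweight to the known years of service distribution:
  0–5 yr: 0.25 × 15 = 3.75
  6–19 yr: 0.13 × 40 = 5.2
  20–23 yr: 0.43 × 38 = 16.34
  24+ yr: 0.19 × 52 = 9.88
Post-stratified estimate = 35.17 → 35.2.

35.2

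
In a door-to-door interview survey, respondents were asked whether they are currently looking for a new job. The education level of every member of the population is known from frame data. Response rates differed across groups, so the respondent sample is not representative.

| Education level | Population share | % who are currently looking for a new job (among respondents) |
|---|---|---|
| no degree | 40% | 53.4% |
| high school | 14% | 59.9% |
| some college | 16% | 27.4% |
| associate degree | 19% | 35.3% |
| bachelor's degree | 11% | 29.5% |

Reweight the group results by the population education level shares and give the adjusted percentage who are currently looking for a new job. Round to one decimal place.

44.1%

Each cell contributes population-share × respondent value:
  no degree: 0.4 × 53.4 = 21.36
  high school: 0.14 × 59.9 = 8.386
  some college: 0.16 × 27.4 = 4.384
  associate degree: 0.19 × 35.3 = 6.707
  bachelor's degree: 0.11 × 29.5 = 3.245
Post-stratified estimate = 44.082 → 44.1%.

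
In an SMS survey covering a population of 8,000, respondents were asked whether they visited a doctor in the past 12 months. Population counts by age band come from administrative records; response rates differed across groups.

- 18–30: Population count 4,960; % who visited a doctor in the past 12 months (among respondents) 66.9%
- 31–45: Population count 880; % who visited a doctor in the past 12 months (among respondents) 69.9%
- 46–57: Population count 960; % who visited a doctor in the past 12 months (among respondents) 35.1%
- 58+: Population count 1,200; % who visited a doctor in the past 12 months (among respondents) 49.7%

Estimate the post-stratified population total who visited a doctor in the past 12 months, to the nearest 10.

4,870

Each cell contributes its population count × the respondent rate:
  18–30: 4,960 × 66.9% = 3318.24
  31–45: 880 × 69.9% = 615.12
  46–57: 960 × 35.1% = 336.96
  58+: 1,200 × 49.7% = 596.4
Estimated total = 4866.72 → 4,870.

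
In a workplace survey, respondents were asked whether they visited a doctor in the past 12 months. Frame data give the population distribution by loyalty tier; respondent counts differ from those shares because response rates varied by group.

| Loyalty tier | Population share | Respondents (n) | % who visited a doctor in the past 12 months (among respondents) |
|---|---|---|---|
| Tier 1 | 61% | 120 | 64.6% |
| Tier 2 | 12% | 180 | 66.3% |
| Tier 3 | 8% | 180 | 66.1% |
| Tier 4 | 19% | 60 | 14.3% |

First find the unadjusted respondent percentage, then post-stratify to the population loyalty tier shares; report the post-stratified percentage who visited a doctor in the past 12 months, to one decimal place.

Naive respondent-only estimate (weights = respondent counts):
  (120/540)×64.6 + (180/540)×66.3 + (180/540)×66.1 + (60/540)×14.3 = 60.0778%
Post-stratifying to population shares instead:
  0.61×64.6 + 0.12×66.3 + 0.08×66.1 + 0.19×14.3 = 55.367%

55.4%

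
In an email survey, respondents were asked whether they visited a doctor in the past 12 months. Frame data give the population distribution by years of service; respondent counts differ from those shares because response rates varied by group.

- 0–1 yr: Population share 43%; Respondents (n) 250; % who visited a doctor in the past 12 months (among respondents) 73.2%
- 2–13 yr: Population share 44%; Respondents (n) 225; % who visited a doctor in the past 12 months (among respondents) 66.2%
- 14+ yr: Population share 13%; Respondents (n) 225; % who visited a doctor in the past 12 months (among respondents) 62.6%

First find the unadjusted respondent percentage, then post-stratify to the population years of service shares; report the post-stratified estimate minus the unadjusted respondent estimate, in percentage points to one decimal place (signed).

+1.2 percentage points

Without adjustment, the pooled respondent share is:
  (250/700)×73.2 + (225/700)×66.2 + (225/700)×62.6 = 67.5429%
Post-stratifying to population shares instead:
  0.43×73.2 + 0.44×66.2 + 0.13×62.6 = 68.742%
Difference = 68.742 − 67.5429 = 1.1991 pp.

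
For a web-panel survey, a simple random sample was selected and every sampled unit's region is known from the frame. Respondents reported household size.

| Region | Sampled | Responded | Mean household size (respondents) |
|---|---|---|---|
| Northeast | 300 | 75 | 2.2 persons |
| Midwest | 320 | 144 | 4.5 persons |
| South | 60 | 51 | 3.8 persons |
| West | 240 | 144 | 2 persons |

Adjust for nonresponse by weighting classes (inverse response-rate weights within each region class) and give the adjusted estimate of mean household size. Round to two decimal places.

3.05

Response rates by class: Northeast 75/300 = 25%, Midwest 144/320 = 45%, South 51/60 = 85%, West 144/240 = 60%.
Weighting each respondent by the inverse class response rate inflates each class back to its sampled size, so the class weight is n_sampled:
  Northeast: 300 × 2.2 = 660
  Midwest: 320 × 4.5 = 1440
  South: 60 × 3.8 = 228
  West: 240 × 2 = 480
Adjusted estimate = 2808 / 920 = 3.05217 → 3.05.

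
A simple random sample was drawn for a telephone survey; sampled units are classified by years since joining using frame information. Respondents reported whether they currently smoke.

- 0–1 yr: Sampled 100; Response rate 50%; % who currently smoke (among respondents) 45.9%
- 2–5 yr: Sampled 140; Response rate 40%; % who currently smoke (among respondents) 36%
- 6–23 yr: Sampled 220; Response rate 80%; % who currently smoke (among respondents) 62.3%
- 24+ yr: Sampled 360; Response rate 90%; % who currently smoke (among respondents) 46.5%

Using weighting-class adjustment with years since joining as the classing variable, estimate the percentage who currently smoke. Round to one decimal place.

48.9%

Inverse-response-rate weighting restores each class to its sampled count, so class totals weight by n_sampled:
  0–1 yr: 100 × 45.9 = 4590
  2–5 yr: 140 × 36 = 5040
  6–23 yr: 220 × 62.3 = 13,706
  24+ yr: 360 × 46.5 = 16,740
Adjusted estimate = 40,076 / 820 = 48.8732 → 48.9%.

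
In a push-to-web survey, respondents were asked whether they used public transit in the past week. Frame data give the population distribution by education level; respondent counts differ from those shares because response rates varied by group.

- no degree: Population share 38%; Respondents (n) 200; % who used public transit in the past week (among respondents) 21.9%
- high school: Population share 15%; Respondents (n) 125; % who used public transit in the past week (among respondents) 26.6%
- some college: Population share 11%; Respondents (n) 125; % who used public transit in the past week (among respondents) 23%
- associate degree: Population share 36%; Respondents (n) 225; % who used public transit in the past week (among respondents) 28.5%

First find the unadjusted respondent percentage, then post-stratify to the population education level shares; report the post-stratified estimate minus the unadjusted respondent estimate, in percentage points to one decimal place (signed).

-0.1 percentage points

Unadjusted (pooled respondent) estimate weights by respondent counts:
  (200/675)×21.9 + (125/675)×26.6 + (125/675)×23 + (225/675)×28.5 = 25.1741%
Reweighting by population education level shares:
  0.38×21.9 + 0.15×26.6 + 0.11×23 + 0.36×28.5 = 25.102%
Difference = 25.102 − 25.1741 = -0.0721 pp.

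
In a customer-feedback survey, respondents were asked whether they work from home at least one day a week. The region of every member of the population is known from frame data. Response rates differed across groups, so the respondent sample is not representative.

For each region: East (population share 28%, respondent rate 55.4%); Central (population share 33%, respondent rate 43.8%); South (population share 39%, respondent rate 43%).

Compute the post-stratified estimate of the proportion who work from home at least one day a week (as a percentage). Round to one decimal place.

46.7%

Each cell contributes population-share × respondent value:
  East: 0.28 × 55.4 = 15.512
  Central: 0.33 × 43.8 = 14.454
  South: 0.39 × 43 = 16.77
Post-stratified estimate = 46.736 → 46.7%.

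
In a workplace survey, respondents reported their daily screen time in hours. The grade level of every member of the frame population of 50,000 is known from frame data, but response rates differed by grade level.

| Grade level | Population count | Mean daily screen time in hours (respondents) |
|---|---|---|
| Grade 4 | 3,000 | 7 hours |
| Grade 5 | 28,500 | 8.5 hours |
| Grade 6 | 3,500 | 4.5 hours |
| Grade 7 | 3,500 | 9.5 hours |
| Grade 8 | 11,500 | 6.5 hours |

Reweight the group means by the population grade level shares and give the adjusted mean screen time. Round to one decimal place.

Each cell contributes population-share × respondent value:
  Grade 4: (3,000/50,000) × 7 = 0.42
  Grade 5: (28,500/50,000) × 8.5 = 4.845
  Grade 6: (3,500/50,000) × 4.5 = 0.315
  Grade 7: (3,500/50,000) × 9.5 = 0.665
  Grade 8: (11,500/50,000) × 6.5 = 1.495
Post-stratified estimate = 7.74 → 7.7.

7.7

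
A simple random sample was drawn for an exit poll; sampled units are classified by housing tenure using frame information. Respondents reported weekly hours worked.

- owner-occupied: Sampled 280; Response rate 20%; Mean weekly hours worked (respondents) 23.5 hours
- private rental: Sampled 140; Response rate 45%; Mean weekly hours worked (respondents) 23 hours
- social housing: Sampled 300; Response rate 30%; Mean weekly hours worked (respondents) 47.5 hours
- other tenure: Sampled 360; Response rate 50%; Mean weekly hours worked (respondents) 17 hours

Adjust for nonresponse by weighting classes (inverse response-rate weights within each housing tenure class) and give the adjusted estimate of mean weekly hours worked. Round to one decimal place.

Weighting each respondent by the inverse class response rate inflates each class back to its sampled size, so the class weight is n_sampled:
  owner-occupied: 280 × 23.5 = 6580
  private rental: 140 × 23 = 3220
  social housing: 300 × 47.5 = 14,250
  other tenure: 360 × 17 = 6120
Adjusted estimate = 30,170 / 1,080 = 27.9352 → 27.9.

27.9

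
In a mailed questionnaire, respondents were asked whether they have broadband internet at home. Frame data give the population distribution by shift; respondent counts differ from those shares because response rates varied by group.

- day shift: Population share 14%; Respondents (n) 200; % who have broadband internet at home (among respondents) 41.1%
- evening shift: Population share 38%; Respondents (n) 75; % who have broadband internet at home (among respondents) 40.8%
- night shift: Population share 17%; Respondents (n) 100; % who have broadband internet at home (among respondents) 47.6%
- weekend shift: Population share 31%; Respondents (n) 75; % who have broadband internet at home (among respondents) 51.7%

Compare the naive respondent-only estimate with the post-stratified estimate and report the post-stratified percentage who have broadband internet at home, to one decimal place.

45.4%

Without adjustment, the pooled respondent share is:
  (200/450)×41.1 + (75/450)×40.8 + (100/450)×47.6 + (75/450)×51.7 = 44.2611%
Post-stratifying to population shares instead:
  0.14×41.1 + 0.38×40.8 + 0.17×47.6 + 0.31×51.7 = 45.377%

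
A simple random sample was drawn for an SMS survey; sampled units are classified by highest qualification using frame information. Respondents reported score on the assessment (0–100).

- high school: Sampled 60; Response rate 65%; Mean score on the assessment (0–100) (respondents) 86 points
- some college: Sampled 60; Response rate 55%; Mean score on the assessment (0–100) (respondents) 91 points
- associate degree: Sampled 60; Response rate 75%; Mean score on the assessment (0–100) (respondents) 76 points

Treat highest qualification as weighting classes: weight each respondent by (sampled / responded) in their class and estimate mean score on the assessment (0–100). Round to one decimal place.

84.3

Each respondent's weight = sampled/responded in their class; summing within a class gives n_sampled, so:
  high school: 60 × 86 = 5160
  some college: 60 × 91 = 5460
  associate degree: 60 × 76 = 4560
Adjusted estimate = 15,180 / 180 = 84.3333 → 84.3.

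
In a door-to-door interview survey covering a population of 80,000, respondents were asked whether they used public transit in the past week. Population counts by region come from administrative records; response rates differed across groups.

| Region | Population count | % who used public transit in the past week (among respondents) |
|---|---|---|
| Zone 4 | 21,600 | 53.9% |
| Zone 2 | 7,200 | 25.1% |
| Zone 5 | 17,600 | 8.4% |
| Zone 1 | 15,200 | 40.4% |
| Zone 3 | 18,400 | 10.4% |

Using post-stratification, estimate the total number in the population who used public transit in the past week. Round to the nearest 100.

23,000

Estimated count per cell = population count × respondent percentage:
  Zone 4: 21,600 × 53.9% = 11642.4
  Zone 2: 7,200 × 25.1% = 1807.2
  Zone 5: 17,600 × 8.4% = 1478.4
  Zone 1: 15,200 × 40.4% = 6140.8
  Zone 3: 18,400 × 10.4% = 1913.6
Estimated total = 22982.4 → 23,000.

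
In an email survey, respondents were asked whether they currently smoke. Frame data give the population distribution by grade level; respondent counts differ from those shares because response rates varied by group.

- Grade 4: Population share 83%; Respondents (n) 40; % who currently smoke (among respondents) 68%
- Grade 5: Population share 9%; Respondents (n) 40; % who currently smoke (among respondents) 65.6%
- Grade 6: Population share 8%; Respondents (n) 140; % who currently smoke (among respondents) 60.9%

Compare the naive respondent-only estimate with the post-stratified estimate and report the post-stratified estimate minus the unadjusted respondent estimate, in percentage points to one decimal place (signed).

+4.2 percentage points

Naive respondent-only estimate (weights = respondent counts):
  (40/220)×68 + (40/220)×65.6 + (140/220)×60.9 = 63.0455%
Post-stratified estimate weights by population shares:
  0.83×68 + 0.09×65.6 + 0.08×60.9 = 67.216%
Difference = 67.216 − 63.0455 = 4.1705 pp.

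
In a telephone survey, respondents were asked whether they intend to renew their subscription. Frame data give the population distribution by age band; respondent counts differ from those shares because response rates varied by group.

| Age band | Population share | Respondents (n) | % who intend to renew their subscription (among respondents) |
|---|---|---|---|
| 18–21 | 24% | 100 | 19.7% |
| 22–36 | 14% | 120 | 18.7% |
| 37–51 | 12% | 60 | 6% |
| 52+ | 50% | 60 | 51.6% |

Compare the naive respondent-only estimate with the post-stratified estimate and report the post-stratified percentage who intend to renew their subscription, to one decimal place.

33.9%

Unadjusted (pooled respondent) estimate weights by respondent counts:
  (100/340)×19.7 + (120/340)×18.7 + (60/340)×6 + (60/340)×51.6 = 22.5588%
Post-stratifying to population shares instead:
  0.24×19.7 + 0.14×18.7 + 0.12×6 + 0.5×51.6 = 33.866%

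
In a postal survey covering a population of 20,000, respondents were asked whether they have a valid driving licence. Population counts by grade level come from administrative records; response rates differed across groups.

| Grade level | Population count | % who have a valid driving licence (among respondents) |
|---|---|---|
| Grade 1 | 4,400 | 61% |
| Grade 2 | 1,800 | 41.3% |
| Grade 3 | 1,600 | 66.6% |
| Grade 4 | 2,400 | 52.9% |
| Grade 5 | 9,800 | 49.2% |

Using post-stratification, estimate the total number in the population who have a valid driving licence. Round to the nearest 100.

10,600

Apply each group's respondent rate to its population count:
  Grade 1: 4,400 × 61% = 2684
  Grade 2: 1,800 × 41.3% = 743.4
  Grade 3: 1,600 × 66.6% = 1065.6
  Grade 4: 2,400 × 52.9% = 1269.6
  Grade 5: 9,800 × 49.2% = 4821.6
Estimated total = 10584.2 → 10,600.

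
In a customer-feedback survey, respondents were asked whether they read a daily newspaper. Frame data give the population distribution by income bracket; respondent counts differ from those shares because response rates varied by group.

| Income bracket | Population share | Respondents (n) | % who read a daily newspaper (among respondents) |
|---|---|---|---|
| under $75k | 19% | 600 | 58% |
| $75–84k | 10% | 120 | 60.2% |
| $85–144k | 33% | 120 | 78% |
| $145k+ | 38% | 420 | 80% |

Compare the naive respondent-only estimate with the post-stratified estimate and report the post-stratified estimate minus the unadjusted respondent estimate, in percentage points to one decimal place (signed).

Unadjusted (pooled respondent) estimate weights by respondent counts:
  (600/1260)×58 + (120/1260)×60.2 + (120/1260)×78 + (420/1260)×80 = 67.4476%
Post-stratifying to population shares instead:
  0.19×58 + 0.1×60.2 + 0.33×78 + 0.38×80 = 73.18%
Difference = 73.18 − 67.4476 = 5.7324 pp.

+5.7 percentage points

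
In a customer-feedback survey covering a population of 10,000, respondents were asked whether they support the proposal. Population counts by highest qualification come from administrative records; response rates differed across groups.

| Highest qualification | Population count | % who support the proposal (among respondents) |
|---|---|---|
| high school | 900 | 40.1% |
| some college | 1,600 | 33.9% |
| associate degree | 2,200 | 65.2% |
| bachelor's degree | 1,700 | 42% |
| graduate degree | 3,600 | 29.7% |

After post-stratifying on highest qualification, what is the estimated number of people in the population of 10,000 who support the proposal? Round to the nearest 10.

4,120

Apply each group's respondent rate to its population count:
  high school: 900 × 40.1% = 360.9
  some college: 1,600 × 33.9% = 542.4
  associate degree: 2,200 × 65.2% = 1434.4
  bachelor's degree: 1,700 × 42% = 714
  graduate degree: 3,600 × 29.7% = 1069.2
Estimated total = 4120.9 → 4,120.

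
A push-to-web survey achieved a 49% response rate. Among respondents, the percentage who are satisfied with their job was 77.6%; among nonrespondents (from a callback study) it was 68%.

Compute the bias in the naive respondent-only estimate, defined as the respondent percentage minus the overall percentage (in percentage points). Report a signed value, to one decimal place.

+4.9 percentage points

Nonresponse fraction = 1 − 0.49 = 0.51.
Bias = (nonresponse fraction) × (respondent percentage − nonrespondent percentage)
     = 0.51 × (77.6 − 68) = 0.51 × 9.6 = 4.896.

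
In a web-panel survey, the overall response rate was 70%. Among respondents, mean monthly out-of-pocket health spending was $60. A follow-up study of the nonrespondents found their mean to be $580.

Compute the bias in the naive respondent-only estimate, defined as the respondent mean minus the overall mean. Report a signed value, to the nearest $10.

Nonresponse fraction = 1 − 0.7 = 0.3.
Bias = (nonresponse fraction) × (respondent mean − nonrespondent mean)
     = 0.3 × (60 − 580) = 0.3 × -520 = -156.

-$160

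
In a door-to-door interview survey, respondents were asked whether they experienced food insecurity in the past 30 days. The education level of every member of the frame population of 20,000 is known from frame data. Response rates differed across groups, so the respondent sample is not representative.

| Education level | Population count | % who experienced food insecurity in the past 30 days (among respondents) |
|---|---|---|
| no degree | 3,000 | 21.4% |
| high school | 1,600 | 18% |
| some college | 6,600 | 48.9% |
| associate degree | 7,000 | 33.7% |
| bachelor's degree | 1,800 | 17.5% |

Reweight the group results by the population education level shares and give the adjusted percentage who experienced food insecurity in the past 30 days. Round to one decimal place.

34.2%

Reweight to the known education level distribution:
  no degree: (3,000/20,000) × 21.4 = 3.21
  high school: (1,600/20,000) × 18 = 1.44
  some college: (6,600/20,000) × 48.9 = 16.137
  associate degree: (7,000/20,000) × 33.7 = 11.795
  bachelor's degree: (1,800/20,000) × 17.5 = 1.575
Post-stratified estimate = 34.157 → 34.2%.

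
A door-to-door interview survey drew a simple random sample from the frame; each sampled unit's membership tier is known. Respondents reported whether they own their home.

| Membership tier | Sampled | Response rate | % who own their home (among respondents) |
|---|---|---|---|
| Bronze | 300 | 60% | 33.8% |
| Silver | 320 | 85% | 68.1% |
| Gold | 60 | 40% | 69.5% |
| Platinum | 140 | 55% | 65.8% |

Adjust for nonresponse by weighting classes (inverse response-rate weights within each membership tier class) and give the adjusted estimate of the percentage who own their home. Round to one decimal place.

Weighting each respondent by the inverse class response rate inflates each class back to its sampled size, so the class weight is n_sampled:
  Bronze: 300 × 33.8 = 10,140
  Silver: 320 × 68.1 = 21,792
  Gold: 60 × 69.5 = 4170
  Platinum: 140 × 65.8 = 9212
Adjusted estimate = 45,314 / 820 = 55.261 → 55.3%.

55.3%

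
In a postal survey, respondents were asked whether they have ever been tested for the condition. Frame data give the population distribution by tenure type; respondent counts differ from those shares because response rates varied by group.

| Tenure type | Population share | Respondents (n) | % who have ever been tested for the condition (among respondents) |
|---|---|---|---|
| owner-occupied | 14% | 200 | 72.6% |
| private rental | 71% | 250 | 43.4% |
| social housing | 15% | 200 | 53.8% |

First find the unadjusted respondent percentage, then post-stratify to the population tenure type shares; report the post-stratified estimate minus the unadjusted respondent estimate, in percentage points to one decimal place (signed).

Without adjustment, the pooled respondent share is:
  (200/650)×72.6 + (250/650)×43.4 + (200/650)×53.8 = 55.5846%
Post-stratifying to population shares instead:
  0.14×72.6 + 0.71×43.4 + 0.15×53.8 = 49.048%
Difference = 49.048 − 55.5846 = -6.5366 pp.

-6.5 percentage points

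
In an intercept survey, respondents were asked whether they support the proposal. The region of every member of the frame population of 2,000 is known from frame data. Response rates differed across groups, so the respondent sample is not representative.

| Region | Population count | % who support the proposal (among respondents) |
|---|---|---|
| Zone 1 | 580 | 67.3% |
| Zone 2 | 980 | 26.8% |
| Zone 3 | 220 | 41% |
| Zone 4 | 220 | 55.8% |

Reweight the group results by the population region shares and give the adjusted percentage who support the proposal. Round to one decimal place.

Weight each group's respondent value by its population share:
  Zone 1: (580/2,000) × 67.3 = 19.517
  Zone 2: (980/2,000) × 26.8 = 13.132
  Zone 3: (220/2,000) × 41 = 4.51
  Zone 4: (220/2,000) × 55.8 = 6.138
Post-stratified estimate = 43.297 → 43.3%.

43.3%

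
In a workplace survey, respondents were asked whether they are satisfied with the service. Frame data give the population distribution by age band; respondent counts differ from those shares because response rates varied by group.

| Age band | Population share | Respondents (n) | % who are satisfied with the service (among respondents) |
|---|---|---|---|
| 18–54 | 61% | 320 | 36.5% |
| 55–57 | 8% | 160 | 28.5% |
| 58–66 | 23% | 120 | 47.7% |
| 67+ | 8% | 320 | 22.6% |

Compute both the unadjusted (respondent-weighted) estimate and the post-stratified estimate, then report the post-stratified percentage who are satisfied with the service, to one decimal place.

Naive respondent-only estimate (weights = respondent counts):
  (320/920)×36.5 + (160/920)×28.5 + (120/920)×47.7 + (320/920)×22.6 = 31.7348%
Post-stratified estimate weights by population shares:
  0.61×36.5 + 0.08×28.5 + 0.23×47.7 + 0.08×22.6 = 37.324%

37.3%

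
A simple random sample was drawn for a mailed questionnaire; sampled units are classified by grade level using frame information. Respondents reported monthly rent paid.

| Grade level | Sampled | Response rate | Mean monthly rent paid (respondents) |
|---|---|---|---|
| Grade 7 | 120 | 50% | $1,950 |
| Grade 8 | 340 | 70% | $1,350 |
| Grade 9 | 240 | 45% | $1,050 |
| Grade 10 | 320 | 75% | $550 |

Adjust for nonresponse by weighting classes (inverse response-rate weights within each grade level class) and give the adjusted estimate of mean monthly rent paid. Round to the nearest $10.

$1,100

With weight = n_sampled/n_responded per class, the weighted class total is n_sampled:
  Grade 7: 120 × 1950 = 234,000
  Grade 8: 340 × 1350 = 459,000
  Grade 9: 240 × 1050 = 252,000
  Grade 10: 320 × 550 = 176,000
Adjusted estimate = 1,121,000 / 1,020 = 1099.02 → $1,100.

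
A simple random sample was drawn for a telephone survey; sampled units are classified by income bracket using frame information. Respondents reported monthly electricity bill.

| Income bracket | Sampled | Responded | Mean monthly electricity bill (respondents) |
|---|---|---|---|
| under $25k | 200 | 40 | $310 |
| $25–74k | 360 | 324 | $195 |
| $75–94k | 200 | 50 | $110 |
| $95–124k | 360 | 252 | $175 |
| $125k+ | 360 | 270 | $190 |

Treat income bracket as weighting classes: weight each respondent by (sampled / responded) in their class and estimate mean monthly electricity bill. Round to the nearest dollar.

$193

Class response rates: under $25k 40/200 = 20%, $25–74k 324/360 = 90%, $75–94k 50/200 = 25%, $95–124k 252/360 = 70%, $125k+ 270/360 = 75%.
Weighting each respondent by the inverse class response rate inflates each class back to its sampled size, so the class weight is n_sampled:
  under $25k: 200 × 310 = 62,000
  $25–74k: 360 × 195 = 70,200
  $75–94k: 200 × 110 = 22,000
  $95–124k: 360 × 175 = 63,000
  $125k+: 360 × 190 = 68,400
Adjusted estimate = 285,600 / 1,480 = 192.973 → $193.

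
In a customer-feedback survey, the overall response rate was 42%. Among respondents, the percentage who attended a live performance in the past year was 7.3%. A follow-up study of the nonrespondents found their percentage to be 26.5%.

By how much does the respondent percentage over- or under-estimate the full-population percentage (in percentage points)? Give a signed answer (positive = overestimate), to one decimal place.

-11.1 percentage points

Nonresponse fraction = 1 − 0.42 = 0.58.
Bias = (nonresponse fraction) × (respondent percentage − nonrespondent percentage)
     = 0.58 × (7.3 − 26.5) = 0.58 × -19.2 = -11.136.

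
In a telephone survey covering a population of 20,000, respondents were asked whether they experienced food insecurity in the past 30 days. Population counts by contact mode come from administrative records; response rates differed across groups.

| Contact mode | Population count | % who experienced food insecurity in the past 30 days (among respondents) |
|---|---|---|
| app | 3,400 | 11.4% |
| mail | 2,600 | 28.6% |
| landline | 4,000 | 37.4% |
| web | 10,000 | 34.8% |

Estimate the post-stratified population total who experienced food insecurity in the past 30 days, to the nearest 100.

6,100

Each cell contributes its population count × the respondent rate:
  app: 3,400 × 11.4% = 387.6
  mail: 2,600 × 28.6% = 743.6
  landline: 4,000 × 37.4% = 1496
  web: 10,000 × 34.8% = 3480
Estimated total = 6107.2 → 6,100.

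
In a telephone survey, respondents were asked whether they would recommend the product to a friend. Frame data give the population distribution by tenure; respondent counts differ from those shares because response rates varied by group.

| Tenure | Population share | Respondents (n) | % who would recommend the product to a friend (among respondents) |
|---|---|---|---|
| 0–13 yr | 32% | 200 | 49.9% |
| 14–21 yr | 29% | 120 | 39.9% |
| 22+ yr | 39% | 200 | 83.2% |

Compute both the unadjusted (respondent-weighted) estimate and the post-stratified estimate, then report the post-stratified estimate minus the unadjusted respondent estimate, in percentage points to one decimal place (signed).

-0.4 percentage points

Naive respondent-only estimate (weights = respondent counts):
  (200/520)×49.9 + (120/520)×39.9 + (200/520)×83.2 = 60.4%
Post-stratifying to population shares instead:
  0.32×49.9 + 0.29×39.9 + 0.39×83.2 = 59.987%
Difference = 59.987 − 60.4 = -0.413 pp.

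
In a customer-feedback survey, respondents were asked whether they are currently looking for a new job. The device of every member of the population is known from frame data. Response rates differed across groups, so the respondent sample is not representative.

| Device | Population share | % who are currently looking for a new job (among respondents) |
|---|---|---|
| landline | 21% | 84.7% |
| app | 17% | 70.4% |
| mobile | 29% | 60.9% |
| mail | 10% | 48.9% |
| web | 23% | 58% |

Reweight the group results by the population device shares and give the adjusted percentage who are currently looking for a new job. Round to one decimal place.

65.6%

Weight each group's respondent value by its population share:
  landline: 0.21 × 84.7 = 17.787
  app: 0.17 × 70.4 = 11.968
  mobile: 0.29 × 60.9 = 17.661
  mail: 0.1 × 48.9 = 4.89
  web: 0.23 × 58 = 13.34
Post-stratified estimate = 65.646 → 65.6%.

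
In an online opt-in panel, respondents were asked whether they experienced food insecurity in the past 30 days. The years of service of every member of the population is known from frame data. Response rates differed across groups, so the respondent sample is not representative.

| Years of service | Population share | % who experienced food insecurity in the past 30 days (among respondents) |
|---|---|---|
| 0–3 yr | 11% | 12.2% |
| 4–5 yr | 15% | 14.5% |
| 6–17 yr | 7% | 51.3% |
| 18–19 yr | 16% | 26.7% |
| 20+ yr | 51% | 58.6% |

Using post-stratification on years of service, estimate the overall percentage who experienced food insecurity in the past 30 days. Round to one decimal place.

41.3%

Weight each group's respondent value by its population share:
  0–3 yr: 0.11 × 12.2 = 1.342
  4–5 yr: 0.15 × 14.5 = 2.175
  6–17 yr: 0.07 × 51.3 = 3.591
  18–19 yr: 0.16 × 26.7 = 4.272
  20+ yr: 0.51 × 58.6 = 29.886
Post-stratified estimate = 41.266 → 41.3%.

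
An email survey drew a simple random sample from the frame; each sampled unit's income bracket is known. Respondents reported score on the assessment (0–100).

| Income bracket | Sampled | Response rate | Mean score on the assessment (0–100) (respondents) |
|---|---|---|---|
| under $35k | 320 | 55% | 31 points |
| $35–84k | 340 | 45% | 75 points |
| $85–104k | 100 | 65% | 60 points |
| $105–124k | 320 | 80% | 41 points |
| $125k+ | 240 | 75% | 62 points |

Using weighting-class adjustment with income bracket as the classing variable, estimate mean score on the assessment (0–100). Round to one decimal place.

52.6

Each respondent's weight = sampled/responded in their class; summing within a class gives n_sampled, so:
  under $35k: 320 × 31 = 9920
  $35–84k: 340 × 75 = 25,500
  $85–104k: 100 × 60 = 6000
  $105–124k: 320 × 41 = 13,120
  $125k+: 240 × 62 = 14,880
Adjusted estimate = 69,420 / 1,320 = 52.5909 → 52.6.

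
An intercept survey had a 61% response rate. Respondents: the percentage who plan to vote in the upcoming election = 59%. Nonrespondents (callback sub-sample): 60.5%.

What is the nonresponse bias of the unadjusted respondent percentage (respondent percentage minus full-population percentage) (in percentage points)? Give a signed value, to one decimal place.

Nonresponse fraction = 1 − 0.61 = 0.39.
Bias = (nonresponse fraction) × (respondent percentage − nonrespondent percentage)
     = 0.39 × (59 − 60.5) = 0.39 × -1.5 = -0.585.

-0.6 percentage points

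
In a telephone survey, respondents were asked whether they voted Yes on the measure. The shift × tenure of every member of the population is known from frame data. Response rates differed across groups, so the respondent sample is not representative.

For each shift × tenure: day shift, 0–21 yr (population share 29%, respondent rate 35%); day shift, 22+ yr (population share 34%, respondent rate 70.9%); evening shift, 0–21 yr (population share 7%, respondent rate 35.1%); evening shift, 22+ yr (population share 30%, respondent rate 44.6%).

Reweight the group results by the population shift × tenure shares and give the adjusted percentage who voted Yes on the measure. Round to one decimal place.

Each cell contributes population-share × respondent value:
  day shift, 0–21 yr: 0.29 × 35 = 10.15
  day shift, 22+ yr: 0.34 × 70.9 = 24.106
  evening shift, 0–21 yr: 0.07 × 35.1 = 2.457
  evening shift, 22+ yr: 0.3 × 44.6 = 13.38
Post-stratified estimate = 50.093 → 50.1%.

50.1%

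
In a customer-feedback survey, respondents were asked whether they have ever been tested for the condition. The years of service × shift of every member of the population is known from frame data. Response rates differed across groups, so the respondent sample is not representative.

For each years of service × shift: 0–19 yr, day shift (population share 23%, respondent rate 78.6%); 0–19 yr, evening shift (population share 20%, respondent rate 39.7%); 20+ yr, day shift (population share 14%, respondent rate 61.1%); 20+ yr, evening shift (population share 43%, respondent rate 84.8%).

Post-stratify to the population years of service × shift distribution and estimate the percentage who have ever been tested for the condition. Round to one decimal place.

71.0%

Reweight to the known years of service × shift distribution:
  0–19 yr, day shift: 0.23 × 78.6 = 18.078
  0–19 yr, evening shift: 0.2 × 39.7 = 7.94
  20+ yr, day shift: 0.14 × 61.1 = 8.554
  20+ yr, evening shift: 0.43 × 84.8 = 36.464
Post-stratified estimate = 71.036 → 71.0%.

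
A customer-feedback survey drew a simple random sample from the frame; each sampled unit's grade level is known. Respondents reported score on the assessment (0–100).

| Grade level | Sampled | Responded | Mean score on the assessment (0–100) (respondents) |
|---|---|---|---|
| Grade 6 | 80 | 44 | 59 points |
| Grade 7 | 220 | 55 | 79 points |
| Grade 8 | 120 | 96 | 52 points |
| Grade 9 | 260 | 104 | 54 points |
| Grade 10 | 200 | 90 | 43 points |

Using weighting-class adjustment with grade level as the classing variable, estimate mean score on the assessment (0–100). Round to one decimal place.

Class response rates: Grade 6 44/80 = 55%, Grade 7 55/220 = 25%, Grade 8 96/120 = 80%, Grade 9 104/260 = 40%, Grade 10 90/200 = 45%.
Each respondent's weight = sampled/responded in their class; summing within a class gives n_sampled, so:
  Grade 6: 80 × 59 = 4720
  Grade 7: 220 × 79 = 17,380
  Grade 8: 120 × 52 = 6240
  Grade 9: 260 × 54 = 14,040
  Grade 10: 200 × 43 = 8600
Adjusted estimate = 50,980 / 880 = 57.9318 → 57.9.

57.9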